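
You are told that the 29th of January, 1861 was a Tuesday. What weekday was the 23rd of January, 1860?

Count forward from the earlier date (January 23, 1860) to the later (January 29, 1861):
Day-of-year of January 23, 1860: 23.
Day-of-year of January 29, 1861: 29.
1860 has 366 days, so 366 − 23 = 343 days remain in 1860.
Total: 343 + 29 = 372 days.
372 mod 7 = 1, so 1 day before Tuesday is Monday.

Monday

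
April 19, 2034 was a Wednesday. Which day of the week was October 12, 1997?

Count forward from the earlier date (October 12, 1997) to the later (April 19, 2034):
From October 12, 1997 to October 12, 2033: 36 years, of which 9 contain a Feb 29 — 27×365 + 9×366 = 13149 days.
(2000 is a leap year (divisible by 400).)
October 2033: 31 − 12 = 19 days remain.
Then November (30), December (31), January (31), February 2034 (28), March (31): 30 + 31 + 31 + 28 + 31 = 151 days.
April 1–19, 2034: 19 days.
Residual: 189 days.
Total: 13338 days.
13338 mod 7 = 3, so 3 days before Wednesday is Sunday.

Sunday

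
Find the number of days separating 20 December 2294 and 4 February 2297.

777

Day-of-year of December 20, 2294: 354.
Day-of-year of February 4, 2297: 35.
2294 has 365 days, so 365 − 354 = 11 days remain in 2294.
Full years: 2295: 365; 2296: 366. Sum = 731.
Total: 11 + 731 + 35 = 777 days.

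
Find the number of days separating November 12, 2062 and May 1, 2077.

5284

Day-of-year of November 12, 2062: 316.
Day-of-year of May 1, 2077: 121.
2062 has 365 days, so 365 − 316 = 49 days remain in 2062.
Full years 2063–2076: 10 common + 4 leap = 10×365 + 4×366 = 5114 days.
Total: 49 + 5114 + 121 = 5284 days.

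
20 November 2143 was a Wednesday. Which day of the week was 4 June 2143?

Count forward from the earlier date (June 4, 2143) to the later (November 20, 2143):
June 2143: 30 − 4 = 26 days remain.
Then July (31), August (31), September (30), October (31): 31 + 31 + 30 + 31 = 123 days.
November 1–20, 2143: 20 days.
Total: 26 + 123 + 20 = 169 days.
169 mod 7 = 1, so 1 day before Wednesday is Tuesday.

Tuesday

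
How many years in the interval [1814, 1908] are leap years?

23

Years divisible by 4: 1816, 1820, …, 1908 — 24 in all.
Of these, 1900 is divisible by 100 but not 400, so not leap.
Leap years: 24 − 1 = 23.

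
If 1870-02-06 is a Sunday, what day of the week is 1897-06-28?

From February 6, 1870 to February 6, 1897: 27 years, of which 7 contain a Feb 29 — 20×365 + 7×366 = 9862 days.
February 1897: 28 − 6 = 22 days remain (1897 is not a leap year, so February has 28 days).
Then March (31), April (30), May (31): 31 + 30 + 31 = 92 days.
June 1–28, 1897: 28 days.
Residual: 142 days.
Total: 10004 days.
10004 mod 7 = 1, so 1 day after Sunday is Monday.

Monday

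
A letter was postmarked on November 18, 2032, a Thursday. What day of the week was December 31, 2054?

From November 18, 2032 to November 18, 2054: 22 years, of which 5 contain a Feb 29 — 17×365 + 5×366 = 8035 days.
November 2054: 30 − 18 = 12 days remain.
December 1–31, 2054: 31 days.
Residual: 43 days.
Total: 8078 days.
8078 is a multiple of 7, so December 31, 2054 falls on the same weekday: Thursday.

Thursday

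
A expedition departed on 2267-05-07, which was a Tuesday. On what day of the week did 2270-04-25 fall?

Monday

May 7, 2267 → May 7, 2268: 366 days (2268 is a leap year).
May 7, 2268 → May 7, 2269: 365 days.
May 2269: 31 − 7 = 24 days remain.
Then 10 full months totalling 304 days.
April 1–25, 2270: 25 days.
Residual: 353 days.
Total: 1084 days.
1084 mod 7 = 6, so 6 days after Tuesday is Monday.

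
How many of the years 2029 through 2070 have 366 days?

10

Years divisible by 4 in [2029, 2070]: 2032, 2036, 2040, 2044, 2048, 2052, 2056, 2060, 2064, 2068.
No century exceptions apply. Count: 10.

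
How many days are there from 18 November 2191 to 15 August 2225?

12323

Day-of-year of November 18, 2191: 322.
Day-of-year of August 15, 2225: 227.
2191 has 365 days, so 365 − 322 = 43 days remain in 2191.
Full years 2192–2224: 25 common + 8 leap = 25×365 + 8×366 = 12053 days.
Total: 43 + 12053 + 227 = 12323 days.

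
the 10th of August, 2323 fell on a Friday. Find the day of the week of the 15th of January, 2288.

Sunday

Count forward from the earlier date (January 15, 2288) to the later (August 10, 2323):
Day-of-year of January 15, 2288: 15.
Day-of-year of August 10, 2323: 222.
2288 has 366 days, so 366 − 15 = 351 days remain in 2288.
Full years 2289–2322: 27 common + 7 leap = 27×365 + 7×366 = 12417 days.
Total: 351 + 12417 + 222 = 12990 days.
12990 mod 7 = 5, so 5 days before Friday is Sunday.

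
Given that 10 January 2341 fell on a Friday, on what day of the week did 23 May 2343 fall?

January 2341: 31 − 10 = 21 days remain.
Then 27 full months totalling 819 days.
May 1–23, 2343: 23 days.
Total: 21 + 819 + 23 = 863 days.
863 mod 7 = 2, so 2 days after Friday is Sunday.

Sunday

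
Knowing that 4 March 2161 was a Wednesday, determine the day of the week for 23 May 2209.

Tuesday

Day-of-year of March 4, 2161: 63.
Day-of-year of May 23, 2209: 143.
2161 has 365 days, so 365 − 63 = 302 days remain in 2161.
Full years 2162–2208: 36 common + 11 leap = 36×365 + 11×366 = 17166 days.
Total: 302 + 17166 + 143 = 17611 days.
17611 mod 7 = 6, so 6 days after Wednesday is Tuesday.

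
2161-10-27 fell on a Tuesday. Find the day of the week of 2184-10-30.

Saturday

From October 27, 2161 to October 27, 2184: 23 years, of which 6 contain a Feb 29 — 17×365 + 6×366 = 8401 days.
Within October 2184: 30 − 27 = 3 days.
Total: 8404 days.
8404 mod 7 = 4, so 4 days after Tuesday is Saturday.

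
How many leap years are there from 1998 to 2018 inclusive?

5

Years divisible by 4 in [1998, 2018]: 2000, 2004, 2008, 2012, 2016.
2000 is divisible by 400, so still leap.
No century exceptions apply. Count: 5.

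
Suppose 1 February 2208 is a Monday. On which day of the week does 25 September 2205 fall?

Count forward from the earlier date (September 25, 2205) to the later (February 1, 2208):
Day-of-year of September 25, 2205: 268.
Day-of-year of February 1, 2208: 32.
2205 has 365 days, so 365 − 268 = 97 days remain in 2205.
Full years: 2206: 365; 2207: 365. Sum = 730.
Total: 97 + 730 + 32 = 859 days.
859 mod 7 = 5, so 5 days before Monday is Wednesday.

Wednesday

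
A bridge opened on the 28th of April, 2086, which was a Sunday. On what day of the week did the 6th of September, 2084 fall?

Count forward from the earlier date (September 6, 2084) to the later (April 28, 2086):
September 6, 2084 → September 6, 2085: 365 days.
September 2085: 30 − 6 = 24 days remain.
Then October (31), November (30), December (31), January (31), February 2086 (28), March (31): 31 + 30 + 31 + 31 + 28 + 31 = 182 days.
April 1–28, 2086: 28 days.
Residual: 234 days.
Total: 599 days.
599 mod 7 = 4, so 4 days before Sunday is Wednesday.

Wednesday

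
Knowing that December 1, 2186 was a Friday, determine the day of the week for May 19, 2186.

Count forward from the earlier date (May 19, 2186) to the later (December 1, 2186):
May 2186: 31 − 19 = 12 days remain.
Then June (30), July (31), August (31), September (30), October (31), November (30): 30 + 31 + 31 + 30 + 31 + 30 = 183 days.
December 1, 2186: 1 day.
Total: 12 + 183 + 1 = 196 days.
196 is a multiple of 7, so May 19, 2186 falls on the same weekday: Friday.

Friday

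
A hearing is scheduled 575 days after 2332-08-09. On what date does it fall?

2334-03-07

Count 575 days after August 9, 2332:
August 2332: 31 − 9 = 22 days remain.
Then 18 full months totalling 546 days.
March 1–7, 2334: 7 days.
Total: 22 + 546 + 7 = 575 days.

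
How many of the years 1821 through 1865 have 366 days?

11

Years divisible by 4 in [1821, 1865]: 1824, 1828, 1832, 1836, 1840, 1844, 1848, 1852, 1856, 1860, 1864.
No century exceptions apply. Count: 11.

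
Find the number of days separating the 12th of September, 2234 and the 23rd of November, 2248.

Day-of-year of September 12, 2234: 255.
Day-of-year of November 23, 2248: 328.
2234 has 365 days, so 365 − 255 = 110 days remain in 2234.
Full years 2235–2247: 10 common + 3 leap = 10×365 + 3×366 = 4748 days.
Total: 110 + 4748 + 328 = 5186 days.

5186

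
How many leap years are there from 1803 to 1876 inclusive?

Years divisible by 4: 1804, 1808, …, 1876 — 19 in all.
No century exceptions apply. Count: 19.

19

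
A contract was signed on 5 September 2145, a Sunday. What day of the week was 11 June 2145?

Friday

Count forward from the earlier date (June 11, 2145) to the later (September 5, 2145):
June 2145: 30 − 11 = 19 days remain.
Then July (31), August (31): 31 + 31 = 62 days.
September 1–5, 2145: 5 days.
Total: 19 + 62 + 5 = 86 days.
86 mod 7 = 2, so 2 days before Sunday is Friday.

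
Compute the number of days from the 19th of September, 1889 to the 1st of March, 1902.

4545

Day-of-year of September 19, 1889: 262.
Day-of-year of March 1, 1902: 60.
1889 has 365 days, so 365 − 262 = 103 days remain in 1889.
Full years 1890–1901: 10 common + 2 leap = 10×365 + 2×366 = 4382 days.
Total: 103 + 4382 + 60 = 4545 days.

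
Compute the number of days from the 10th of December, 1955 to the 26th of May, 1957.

533

Day-of-year of December 10, 1955: 344.
Day-of-year of May 26, 1957: 146.
1955 has 365 days, so 365 − 344 = 21 days remain in 1955.
Full years: 1956: 366. Sum = 366.
Total: 21 + 366 + 146 = 533 days.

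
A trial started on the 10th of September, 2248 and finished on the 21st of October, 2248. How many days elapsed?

September 2248: 30 − 10 = 20 days remain.
October 1–21, 2248: 21 days.
Total: 20 + 21 = 41 days.

41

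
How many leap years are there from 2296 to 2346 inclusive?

12

Years divisible by 4: 2296, 2300, …, 2344 — 13 in all.
Of these, 2300 is divisible by 100 but not 400, so not leap.
Leap years: 13 − 1 = 12.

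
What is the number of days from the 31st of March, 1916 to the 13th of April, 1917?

378

March 1916: 31 − 31 = 0 days remain.
Then 12 full months totalling 365 days.
April 1–13, 1917: 13 days.
Total: 0 + 365 + 13 = 378 days.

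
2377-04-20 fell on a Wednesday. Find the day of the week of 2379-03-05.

Monday

Day-of-year of April 20, 2377: 110.
Day-of-year of March 5, 2379: 64.
2377 has 365 days, so 365 − 110 = 255 days remain in 2377.
Full years: 2378: 365. Sum = 365.
Total: 255 + 365 + 64 = 684 days.
684 mod 7 = 5, so 5 days after Wednesday is Monday.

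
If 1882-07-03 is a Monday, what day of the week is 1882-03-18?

Count forward from the earlier date (March 18, 1882) to the later (July 3, 1882):
March 1882: 31 − 18 = 13 days remain.
Then April (30), May (31), June (30): 30 + 31 + 30 = 91 days.
July 1–3, 1882: 3 days.
Total: 13 + 91 + 3 = 107 days.
107 mod 7 = 2, so 2 days before Monday is Saturday.

Saturday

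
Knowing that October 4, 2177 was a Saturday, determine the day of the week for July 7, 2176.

Count forward from the earlier date (July 7, 2176) to the later (October 4, 2177):
July 7, 2176 → July 7, 2177: 365 days.
July 2177: 31 − 7 = 24 days remain.
Then August (31), September (30): 31 + 30 = 61 days.
October 1–4, 2177: 4 days.
Residual: 89 days.
Total: 454 days.
454 mod 7 = 6, so 6 days before Saturday is Sunday.

Sunday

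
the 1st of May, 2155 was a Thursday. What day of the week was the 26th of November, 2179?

From May 1, 2155 to May 1, 2179: 24 years, of which 6 contain a Feb 29 — 18×365 + 6×366 = 8766 days.
May 2179: 31 − 1 = 30 days remain.
Then June (30), July (31), August (31), September (30), October (31): 30 + 31 + 31 + 30 + 31 = 153 days.
November 1–26, 2179: 26 days.
Residual: 209 days.
Total: 8975 days.
8975 mod 7 = 1, so 1 day after Thursday is Friday.

Friday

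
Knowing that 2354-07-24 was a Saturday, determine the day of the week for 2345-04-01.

Sunday

Count forward from the earlier date (April 1, 2345) to the later (July 24, 2354):
From April 1, 2345 to April 1, 2354: 9 years, of which 2 contain a Feb 29 — 7×365 + 2×366 = 3287 days.
April 2354: 30 − 1 = 29 days remain.
Then May (31), June (30): 31 + 30 = 61 days.
July 1–24, 2354: 24 days.
Residual: 114 days.
Total: 3401 days.
3401 mod 7 = 6, so 6 days before Saturday is Sunday.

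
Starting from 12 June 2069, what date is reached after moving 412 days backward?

26 April 2068

Count 412 days before June 12, 2069:
April 2068: 30 − 26 = 4 days remain.
Then 13 full months totalling 396 days.
June 1–12, 2069: 12 days.
Total: 4 + 396 + 12 = 412 days.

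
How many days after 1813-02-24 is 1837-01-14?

From February 24, 1813 to February 24, 1836: 23 years, of which 5 contain a Feb 29 — 18×365 + 5×366 = 8400 days.
February 1836: 29 − 24 = 5 days remain (1836 is a leap year, so February has 29 days).
Then 10 full months totalling 306 days.
January 1–14, 1837: 14 days.
Residual: 325 days.
Total: 8725 days.

8725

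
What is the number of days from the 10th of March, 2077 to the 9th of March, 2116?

14243

From March 10, 2077 to March 10, 2115: 38 years, of which 8 contain a Feb 29 — 30×365 + 8×366 = 13878 days.
(2100 is not a leap year (divisible by 100 but not 400).)
March 2115: 31 − 10 = 21 days remain.
Then 11 full months totalling 335 days.
March 1–9, 2116: 9 days.
Residual: 365 days.
Total: 14243 days.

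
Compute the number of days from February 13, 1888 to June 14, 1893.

1948

Day-of-year of February 13, 1888: 44.
Day-of-year of June 14, 1893: 165.
1888 has 366 days, so 366 − 44 = 322 days remain in 1888.
Full years: 1889: 365; 1890: 365; 1891: 365; 1892: 366. Sum = 1461.
Total: 322 + 1461 + 165 = 1948 days.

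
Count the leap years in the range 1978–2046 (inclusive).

Years divisible by 4: 1980, 1984, …, 2044 — 17 in all.
2000 is divisible by 400, so still leap.
No century exceptions apply. Count: 17.

17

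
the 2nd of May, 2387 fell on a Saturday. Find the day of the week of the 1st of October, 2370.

Thursday

Count forward from the earlier date (October 1, 2370) to the later (May 2, 2387):
Day-of-year of October 1, 2370: 274.
Day-of-year of May 2, 2387: 122.
2370 has 365 days, so 365 − 274 = 91 days remain in 2370.
Full years 2371–2386: 12 common + 4 leap = 12×365 + 4×366 = 5844 days.
Total: 91 + 5844 + 122 = 6057 days.
6057 mod 7 = 2, so 2 days before Saturday is Thursday.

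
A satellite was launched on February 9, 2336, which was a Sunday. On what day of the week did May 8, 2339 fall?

February 9, 2336 → February 9, 2337: 366 days (2336 is a leap year).
February 9, 2337 → February 9, 2338: 365 days.
February 9, 2338 → February 9, 2339: 365 days.
February 2339: 28 − 9 = 19 days remain (2339 is not a leap year, so February has 28 days).
Then March (31), April (30): 31 + 30 = 61 days.
May 1–8, 2339: 8 days.
Residual: 88 days.
Total: 1184 days.
1184 mod 7 = 1, so 1 day after Sunday is Monday.

Monday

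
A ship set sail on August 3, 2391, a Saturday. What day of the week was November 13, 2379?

Count forward from the earlier date (November 13, 2379) to the later (August 3, 2391):
From November 13, 2379 to November 13, 2390: 11 years, of which 3 contain a Feb 29 — 8×365 + 3×366 = 4018 days.
November 2390: 30 − 13 = 17 days remain.
Then December (31), January (31), February 2391 (28), March (31), April (30), May (31), June (30), July (31): 31 + 31 + 28 + 31 + 30 + 31 + 30 + 31 = 243 days.
August 1–3, 2391: 3 days.
Residual: 263 days.
Total: 4281 days.
4281 mod 7 = 4, so 4 days before Saturday is Tuesday.

Tuesday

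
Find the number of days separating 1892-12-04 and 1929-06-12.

From December 4, 1892 to December 4, 1928: 36 years, of which 8 contain a Feb 29 — 28×365 + 8×366 = 13148 days.
(1900 is not a leap year (divisible by 100 but not 400).)
December 1928: 31 − 4 = 27 days remain.
Then January (31), February 1929 (28), March (31), April (30), May (31): 31 + 28 + 31 + 30 + 31 = 151 days.
June 1–12, 1929: 12 days.
Residual: 190 days.
Total: 13338 days.

13338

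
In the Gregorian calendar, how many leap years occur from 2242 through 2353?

27

Years divisible by 4: 2244, 2248, …, 2352 — 28 in all.
Of these, 2300 is divisible by 100 but not 400, so not leap.
Leap years: 28 − 1 = 27.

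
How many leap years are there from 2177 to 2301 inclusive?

29

Years divisible by 4: 2180, 2184, …, 2300 — 31 in all.
Of these, 2200, 2300 are divisible by 100 but not 400, so not leap.
Leap years: 31 − 2 = 29.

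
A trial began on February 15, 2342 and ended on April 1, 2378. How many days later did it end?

13194

Day-of-year of February 15, 2342: 46.
Day-of-year of April 1, 2378: 91.
2342 has 365 days, so 365 − 46 = 319 days remain in 2342.
Full years 2343–2377: 26 common + 9 leap = 26×365 + 9×366 = 12784 days.
Total: 319 + 12784 + 91 = 13194 days.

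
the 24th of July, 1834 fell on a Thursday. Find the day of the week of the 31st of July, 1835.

Day-of-year of July 24, 1834: 205.
Day-of-year of July 31, 1835: 212.
1834 has 365 days, so 365 − 205 = 160 days remain in 1834.
Total: 160 + 212 = 372 days.
372 mod 7 = 1, so 1 day after Thursday is Friday.

Friday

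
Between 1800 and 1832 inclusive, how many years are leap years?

8

Years divisible by 4 in [1800, 1832]: 1800, 1804, 1808, 1812, 1816, 1820, 1824, 1828, 1832.
Of these, 1800 is divisible by 100 but not 400, so not leap.
Leap years: 9 − 1 = 8.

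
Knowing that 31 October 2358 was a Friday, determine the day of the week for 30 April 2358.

Wednesday

Count forward from the earlier date (April 30, 2358) to the later (October 31, 2358):
April 2358: 30 − 30 = 0 days remain.
Then May (31), June (30), July (31), August (31), September (30): 31 + 30 + 31 + 31 + 30 = 153 days.
October 1–31, 2358: 31 days.
Total: 0 + 153 + 31 = 184 days.
184 mod 7 = 2, so 2 days before Friday is Wednesday.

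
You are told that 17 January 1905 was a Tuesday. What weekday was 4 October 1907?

Day-of-year of January 17, 1905: 17.
Day-of-year of October 4, 1907: 277.
1905 has 365 days, so 365 − 17 = 348 days remain in 1905.
Full years: 1906: 365. Sum = 365.
Total: 348 + 365 + 277 = 990 days.
990 mod 7 = 3, so 3 days after Tuesday is Friday.

Friday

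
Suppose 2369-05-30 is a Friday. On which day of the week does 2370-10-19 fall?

Monday

May 2369: 31 − 30 = 1 day remains.
Then 16 full months totalling 487 days.
October 1–19, 2370: 19 days.
Total: 1 + 487 + 19 = 507 days.
507 mod 7 = 3, so 3 days after Friday is Monday.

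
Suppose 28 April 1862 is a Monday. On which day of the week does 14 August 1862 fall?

Thursday

April 1862: 30 − 28 = 2 days remain.
Then May (31), June (30), July (31): 31 + 30 + 31 = 92 days.
August 1–14, 1862: 14 days.
Total: 2 + 92 + 14 = 108 days.
108 mod 7 = 3, so 3 days after Monday is Thursday.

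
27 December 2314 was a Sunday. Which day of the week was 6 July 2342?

Monday

From December 27, 2314 to December 27, 2341: 27 years, of which 7 contain a Feb 29 — 20×365 + 7×366 = 9862 days.
December 2341: 31 − 27 = 4 days remain.
Then January (31), February 2342 (28), March (31), April (30), May (31), June (30): 31 + 28 + 31 + 30 + 31 + 30 = 181 days.
July 1–6, 2342: 6 days.
Residual: 191 days.
Total: 10053 days.
10053 mod 7 = 1, so 1 day after Sunday is Monday.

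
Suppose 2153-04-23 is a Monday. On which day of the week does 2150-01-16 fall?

Count forward from the earlier date (January 16, 2150) to the later (April 23, 2153):
Day-of-year of January 16, 2150: 16.
Day-of-year of April 23, 2153: 113.
2150 has 365 days, so 365 − 16 = 349 days remain in 2150.
Full years: 2151: 365; 2152: 366. Sum = 731.
Total: 349 + 731 + 113 = 1193 days.
1193 mod 7 = 3, so 3 days before Monday is Friday.

Friday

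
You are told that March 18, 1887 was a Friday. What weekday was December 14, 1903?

Monday

From March 18, 1887 to March 18, 1903: 16 years, of which 3 contain a Feb 29 — 13×365 + 3×366 = 5843 days.
(1900 is not a leap year (divisible by 100 but not 400).)
March 1903: 31 − 18 = 13 days remain.
Then April (30), May (31), June (30), July (31), August (31), September (30), October (31), November (30): 30 + 31 + 30 + 31 + 31 + 30 + 31 + 30 = 244 days.
December 1–14, 1903: 14 days.
Residual: 271 days.
Total: 6114 days.
6114 mod 7 = 3, so 3 days after Friday is Monday.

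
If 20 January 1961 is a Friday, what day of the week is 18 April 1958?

Count forward from the earlier date (April 18, 1958) to the later (January 20, 1961):
Day-of-year of April 18, 1958: 108.
Day-of-year of January 20, 1961: 20.
1958 has 365 days, so 365 − 108 = 257 days remain in 1958.
Full years: 1959: 365; 1960: 366. Sum = 731.
Total: 257 + 731 + 20 = 1008 days.
1008 is a multiple of 7, so 18 April 1958 falls on the same weekday: Friday.

Friday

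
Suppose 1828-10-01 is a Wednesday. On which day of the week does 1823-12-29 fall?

Count forward from the earlier date (December 29, 1823) to the later (October 1, 1828):
December 29, 1823 → December 29, 1824: 366 days (1824 is a leap year).
December 29, 1824 → December 29, 1825: 365 days.
December 29, 1825 → December 29, 1826: 365 days.
December 29, 1826 → December 29, 1827: 365 days.
December 1827: 31 − 29 = 2 days remain.
Then 9 full months totalling 274 days.
October 1, 1828: 1 day.
Residual: 277 days.
Total: 1738 days.
1738 mod 7 = 2, so 2 days before Wednesday is Monday.

Monday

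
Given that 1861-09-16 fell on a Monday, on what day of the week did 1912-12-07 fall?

Saturday

From September 16, 1861 to September 16, 1912: 51 years, of which 12 contain a Feb 29 — 39×365 + 12×366 = 18627 days.
(1900 is not a leap year (divisible by 100 but not 400).)
September 1912: 30 − 16 = 14 days remain.
Then October (31), November (30): 31 + 30 = 61 days.
December 1–7, 1912: 7 days.
Residual: 82 days.
Total: 18709 days.
18709 mod 7 = 5, so 5 days after Monday is Saturday.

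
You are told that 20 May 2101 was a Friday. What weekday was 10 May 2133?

From May 20, 2101 to May 20, 2132: 31 years, of which 8 contain a Feb 29 — 23×365 + 8×366 = 11323 days.
May 2132: 31 − 20 = 11 days remain.
Then 11 full months totalling 334 days.
May 1–10, 2133: 10 days.
Residual: 355 days.
Total: 11678 days.
11678 mod 7 = 2, so 2 days after Friday is Sunday.

Sunday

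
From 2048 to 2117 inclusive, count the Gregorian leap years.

17

Years divisible by 4: 2048, 2052, …, 2116 — 18 in all.
Of these, 2100 is divisible by 100 but not 400, so not leap.
Leap years: 18 − 1 = 17.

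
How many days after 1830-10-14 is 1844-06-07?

4985

Day-of-year of October 14, 1830: 287.
Day-of-year of June 7, 1844: 159.
1830 has 365 days, so 365 − 287 = 78 days remain in 1830.
Full years 1831–1843: 10 common + 3 leap = 10×365 + 3×366 = 4748 days.
Total: 78 + 4748 + 159 = 4985 days.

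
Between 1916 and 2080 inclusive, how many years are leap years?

Years divisible by 4: 1916, 1920, …, 2080 — 42 in all.
2000 is divisible by 400, so still leap.
No century exceptions apply. Count: 42.

42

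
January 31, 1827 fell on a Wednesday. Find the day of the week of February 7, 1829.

January 31, 1827 → January 31, 1828: 365 days.
January 31, 1828 → January 31, 1829: 366 days (1828 is a leap year).
January 1829: 31 − 31 = 0 days remain.
February 1–7, 1829: 7 days (1829 is not a leap year).
Residual: 7 days.
Total: 738 days.
738 mod 7 = 3, so 3 days after Wednesday is Saturday.

Saturday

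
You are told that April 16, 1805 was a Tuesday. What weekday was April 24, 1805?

Wednesday

Within April 1805: 24 − 16 = 8 days.
8 mod 7 = 1, so 1 day after Tuesday is Wednesday.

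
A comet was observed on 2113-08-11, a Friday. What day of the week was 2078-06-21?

Tuesday

Count forward from the earlier date (June 21, 2078) to the later (August 11, 2113):
Day-of-year of June 21, 2078: 172.
Day-of-year of August 11, 2113: 223.
2078 has 365 days, so 365 − 172 = 193 days remain in 2078.
Full years 2079–2112: 26 common + 8 leap = 26×365 + 8×366 = 12418 days.
Total: 193 + 12418 + 223 = 12834 days.
12834 mod 7 = 3, so 3 days before Friday is Tuesday.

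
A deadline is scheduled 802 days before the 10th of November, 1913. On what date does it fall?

the 31st of August, 1911

Count 802 days before November 10, 1913:
Day-of-year of August 31, 1911: 243.
Day-of-year of November 10, 1913: 314.
1911 has 365 days, so 365 − 243 = 122 days remain in 1911.
Full years: 1912: 366. Sum = 366.
Total: 122 + 366 + 314 = 802 days.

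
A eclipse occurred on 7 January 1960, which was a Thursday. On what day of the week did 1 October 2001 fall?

Monday

From January 7, 1960 to January 7, 2001: 41 years, of which 11 contain a Feb 29 — 30×365 + 11×366 = 14976 days.
(2000 is a leap year (divisible by 400).)
January 2001: 31 − 7 = 24 days remain.
Then February 2001 (28), March (31), April (30), May (31), June (30), July (31), August (31), September (30): 28 + 31 + 30 + 31 + 30 + 31 + 31 + 30 = 242 days.
October 1, 2001: 1 day.
Residual: 267 days.
Total: 15243 days.
15243 mod 7 = 4, so 4 days after Thursday is Monday.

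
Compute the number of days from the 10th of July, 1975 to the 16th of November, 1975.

July 1975: 31 − 10 = 21 days remain.
Then August (31), September (30), October (31): 31 + 30 + 31 = 92 days.
November 1–16, 1975: 16 days.
Total: 21 + 92 + 16 = 129 days.

129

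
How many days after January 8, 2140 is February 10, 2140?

January 2140: 31 − 8 = 23 days remain.
February 1–10, 2140: 10 days (2140 is a leap year).
Total: 23 + 10 = 33 days.

33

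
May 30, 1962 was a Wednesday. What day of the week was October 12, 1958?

Sunday

Count forward from the earlier date (October 12, 1958) to the later (May 30, 1962):
Day-of-year of October 12, 1958: 285.
Day-of-year of May 30, 1962: 150.
1958 has 365 days, so 365 − 285 = 80 days remain in 1958.
Full years: 1959: 365; 1960: 366; 1961: 365. Sum = 1096.
Total: 80 + 1096 + 150 = 1326 days.
1326 mod 7 = 3, so 3 days before Wednesday is Sunday.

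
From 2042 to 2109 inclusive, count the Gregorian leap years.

Years divisible by 4: 2044, 2048, …, 2108 — 17 in all.
Of these, 2100 is divisible by 100 but not 400, so not leap.
Leap years: 17 − 1 = 16.

16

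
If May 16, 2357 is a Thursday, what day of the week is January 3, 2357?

Count forward from the earlier date (January 3, 2357) to the later (May 16, 2357):
January 2357: 31 − 3 = 28 days remain.
Then February 2357 (28), March (31), April (30): 28 + 31 + 30 = 89 days.
May 1–16, 2357: 16 days.
Total: 28 + 89 + 16 = 133 days.
133 is a multiple of 7, so January 3, 2357 falls on the same weekday: Thursday.

Thursday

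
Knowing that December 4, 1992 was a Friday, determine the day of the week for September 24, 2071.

Thursday

From December 4, 1992 to December 4, 2070: 78 years, of which 19 contain a Feb 29 — 59×365 + 19×366 = 28489 days.
(2000 is a leap year (divisible by 400).)
December 2070: 31 − 4 = 27 days remain.
Then January (31), February 2071 (28), March (31), April (30), May (31), June (30), July (31), August (31): 31 + 28 + 31 + 30 + 31 + 30 + 31 + 31 = 243 days.
September 1–24, 2071: 24 days.
Residual: 294 days.
Total: 28783 days.
28783 mod 7 = 6, so 6 days after Friday is Thursday.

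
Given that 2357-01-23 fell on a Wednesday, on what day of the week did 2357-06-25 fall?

January 2357: 31 − 23 = 8 days remain.
Then February 2357 (28), March (31), April (30), May (31): 28 + 31 + 30 + 31 = 120 days.
June 1–25, 2357: 25 days.
Total: 8 + 120 + 25 = 153 days.
153 mod 7 = 6, so 6 days after Wednesday is Tuesday.

Tuesday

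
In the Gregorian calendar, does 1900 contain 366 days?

No

1900 is not a leap year (divisible by 100 but not 400).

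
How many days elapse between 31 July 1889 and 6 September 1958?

25238

From July 31, 1889 to July 31, 1958: 69 years, of which 16 contain a Feb 29 — 53×365 + 16×366 = 25201 days.
(1900 is not a leap year (divisible by 100 but not 400).)
July 1958: 31 − 31 = 0 days remain.
Then August (31): 31 days.
September 1–6, 1958: 6 days.
Residual: 37 days.
Total: 25238 days.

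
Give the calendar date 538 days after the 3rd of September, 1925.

the 23rd of February, 1927

Count 538 days after September 3, 1925:
September 3, 1925 → September 3, 1926: 365 days.
September 1926: 30 − 3 = 27 days remain.
Then October (31), November (30), December (31), January (31): 31 + 30 + 31 + 31 = 123 days.
February 1–23, 1927: 23 days (1927 is not a leap year).
Residual: 173 days.
Total: 538 days.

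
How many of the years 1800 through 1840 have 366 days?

10

Years divisible by 4 in [1800, 1840]: 1800, 1804, 1808, 1812, 1816, 1820, 1824, 1828, 1832, 1836, 1840.
Of these, 1800 is divisible by 100 but not 400, so not leap.
Leap years: 11 − 1 = 10.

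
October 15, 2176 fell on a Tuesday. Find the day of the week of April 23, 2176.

Tuesday

Count forward from the earlier date (April 23, 2176) to the later (October 15, 2176):
April 2176: 30 − 23 = 7 days remain.
Then May (31), June (30), July (31), August (31), September (30): 31 + 30 + 31 + 31 + 30 = 153 days.
October 1–15, 2176: 15 days.
Total: 7 + 153 + 15 = 175 days.
175 is a multiple of 7, so April 23, 2176 falls on the same weekday: Tuesday.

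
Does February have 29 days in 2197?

No

2197 is not a leap year.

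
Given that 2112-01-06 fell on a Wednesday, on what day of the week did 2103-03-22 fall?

Thursday

Count forward from the earlier date (March 22, 2103) to the later (January 6, 2112):
Day-of-year of March 22, 2103: 81.
Day-of-year of January 6, 2112: 6.
2103 has 365 days, so 365 − 81 = 284 days remain in 2103.
Full years 2104–2111: 6 common + 2 leap = 6×365 + 2×366 = 2922 days.
Total: 284 + 2922 + 6 = 3212 days.
3212 mod 7 = 6, so 6 days before Wednesday is Thursday.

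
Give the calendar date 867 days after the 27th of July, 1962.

the 10th of December, 1964

Count 867 days after July 27, 1962:
Day-of-year of July 27, 1962: 208.
Day-of-year of December 10, 1964: 345.
1962 has 365 days, so 365 − 208 = 157 days remain in 1962.
Full years: 1963: 365. Sum = 365.
Total: 157 + 365 + 345 = 867 days.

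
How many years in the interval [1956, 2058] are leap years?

Years divisible by 4: 1956, 1960, …, 2056 — 26 in all.
2000 is divisible by 400, so still leap.
No century exceptions apply. Count: 26.

26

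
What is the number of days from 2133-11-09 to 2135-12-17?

768

November 2133: 30 − 9 = 21 days remain.
Then 24 full months totalling 730 days.
December 1–17, 2135: 17 days.
Total: 21 + 730 + 17 = 768 days.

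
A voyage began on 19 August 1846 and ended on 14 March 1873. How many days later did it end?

9704

Day-of-year of August 19, 1846: 231.
Day-of-year of March 14, 1873: 73.
1846 has 365 days, so 365 − 231 = 134 days remain in 1846.
Full years 1847–1872: 19 common + 7 leap = 19×365 + 7×366 = 9497 days.
Total: 134 + 9497 + 73 = 9704 days.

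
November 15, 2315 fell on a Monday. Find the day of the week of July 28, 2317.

Day-of-year of November 15, 2315: 319.
Day-of-year of July 28, 2317: 209.
2315 has 365 days, so 365 − 319 = 46 days remain in 2315.
Full years: 2316: 366. Sum = 366.
Total: 46 + 366 + 209 = 621 days.
621 mod 7 = 5, so 5 days after Monday is Saturday.

Saturday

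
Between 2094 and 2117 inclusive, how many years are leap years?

Years divisible by 4 in [2094, 2117]: 2096, 2100, 2104, 2108, 2112, 2116.
Of these, 2100 is divisible by 100 but not 400, so not leap.
Leap years: 6 − 1 = 5.

5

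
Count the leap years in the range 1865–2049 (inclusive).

Years divisible by 4: 1868, 1872, …, 2048 — 46 in all.
Of these, 1900 is divisible by 100 but not 400, so not leap.
2000 is divisible by 400, so still leap.
Leap years: 46 − 1 = 45.

45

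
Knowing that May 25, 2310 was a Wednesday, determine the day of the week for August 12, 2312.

May 25, 2310 → May 25, 2311: 365 days.
May 25, 2311 → May 25, 2312: 366 days (2312 is a leap year).
May 2312: 31 − 25 = 6 days remain.
Then June (30), July (31): 30 + 31 = 61 days.
August 1–12, 2312: 12 days.
Residual: 79 days.
Total: 810 days.
810 mod 7 = 5, so 5 days after Wednesday is Monday.

Monday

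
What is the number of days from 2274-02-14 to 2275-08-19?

February 2274: 28 − 14 = 14 days remain (2274 is not a leap year, so February has 28 days).
Then 17 full months totalling 518 days.
August 1–19, 2275: 19 days.
Total: 14 + 518 + 19 = 551 days.

551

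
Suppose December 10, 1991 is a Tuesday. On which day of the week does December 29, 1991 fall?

Within December 1991: 29 − 10 = 19 days.
19 mod 7 = 5, so 5 days after Tuesday is Sunday.

Sunday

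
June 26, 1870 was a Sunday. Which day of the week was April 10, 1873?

June 26, 1870 → June 26, 1871: 365 days.
June 26, 1871 → June 26, 1872: 366 days (1872 is a leap year).
June 1872: 30 − 26 = 4 days remain.
Then 9 full months totalling 274 days.
April 1–10, 1873: 10 days.
Residual: 288 days.
Total: 1019 days.
1019 mod 7 = 4, so 4 days after Sunday is Thursday.

Thursday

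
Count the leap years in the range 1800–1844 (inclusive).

Years divisible by 4 in [1800, 1844]: 1800, 1804, 1808, 1812, 1816, 1820, 1824, 1828, 1832, 1836, 1840, 1844.
Of these, 1800 is divisible by 100 but not 400, so not leap.
Leap years: 12 − 1 = 11.

11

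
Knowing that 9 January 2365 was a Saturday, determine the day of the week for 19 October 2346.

Saturday

Count forward from the earlier date (October 19, 2346) to the later (January 9, 2365):
From October 19, 2346 to October 19, 2364: 18 years, of which 5 contain a Feb 29 — 13×365 + 5×366 = 6575 days.
October 2364: 31 − 19 = 12 days remain.
Then November (30), December (31): 30 + 31 = 61 days.
January 1–9, 2365: 9 days.
Residual: 82 days.
Total: 6657 days.
6657 is a multiple of 7, so 19 October 2346 falls on the same weekday: Saturday.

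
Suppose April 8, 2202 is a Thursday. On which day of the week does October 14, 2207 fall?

Wednesday

Day-of-year of April 8, 2202: 98.
Day-of-year of October 14, 2207: 287.
2202 has 365 days, so 365 − 98 = 267 days remain in 2202.
Full years: 2203: 365; 2204: 366; 2205: 365; 2206: 365. Sum = 1461.
Total: 267 + 1461 + 287 = 2015 days.
2015 mod 7 = 6, so 6 days after Thursday is Wednesday.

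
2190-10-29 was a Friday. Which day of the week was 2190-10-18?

Monday

Count forward from the earlier date (October 18, 2190) to the later (October 29, 2190):
Within October 2190: 29 − 18 = 11 days.
11 mod 7 = 4, so 4 days before Friday is Monday.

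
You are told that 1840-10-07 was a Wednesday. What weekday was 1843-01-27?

October 7, 1840 → October 7, 1841: 365 days.
October 7, 1841 → October 7, 1842: 365 days.
October 1842: 31 − 7 = 24 days remain.
Then November (30), December (31): 30 + 31 = 61 days.
January 1–27, 1843: 27 days.
Residual: 112 days.
Total: 842 days.
842 mod 7 = 2, so 2 days after Wednesday is Friday.

Friday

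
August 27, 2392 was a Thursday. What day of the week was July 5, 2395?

August 27, 2392 → August 27, 2393: 365 days.
August 27, 2393 → August 27, 2394: 365 days.
August 2394: 31 − 27 = 4 days remain.
Then 10 full months totalling 303 days.
July 1–5, 2395: 5 days.
Residual: 312 days.
Total: 1042 days.
1042 mod 7 = 6, so 6 days after Thursday is Wednesday.

Wednesday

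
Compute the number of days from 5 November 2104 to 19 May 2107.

Day-of-year of November 5, 2104: 310.
Day-of-year of May 19, 2107: 139.
2104 has 366 days, so 366 − 310 = 56 days remain in 2104.
Full years: 2105: 365; 2106: 365. Sum = 730.
Total: 56 + 730 + 139 = 925 days.

925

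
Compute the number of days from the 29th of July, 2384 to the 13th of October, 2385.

441

July 2384: 31 − 29 = 2 days remain.
Then 14 full months totalling 426 days.
October 1–13, 2385: 13 days.
Total: 2 + 426 + 13 = 441 days.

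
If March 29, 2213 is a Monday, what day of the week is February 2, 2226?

From March 29, 2213 to March 29, 2225: 12 years, of which 3 contain a Feb 29 — 9×365 + 3×366 = 4383 days.
March 2225: 31 − 29 = 2 days remain.
Then 10 full months totalling 306 days.
February 1–2, 2226: 2 days (2226 is not a leap year).
Residual: 310 days.
Total: 4693 days.
4693 mod 7 = 3, so 3 days after Monday is Thursday.

Thursday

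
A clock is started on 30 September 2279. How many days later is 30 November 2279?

61

September 2279: 30 − 30 = 0 days remain.
Then October (31): 31 days.
November 1–30, 2279: 30 days.
Total: 0 + 31 + 30 = 61 days.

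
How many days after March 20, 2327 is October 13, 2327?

207

March 2327: 31 − 20 = 11 days remain.
Then April (30), May (31), June (30), July (31), August (31), September (30): 30 + 31 + 30 + 31 + 31 + 30 = 183 days.
October 1–13, 2327: 13 days.
Total: 11 + 183 + 13 = 207 days.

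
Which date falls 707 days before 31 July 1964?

24 August 1962

Count 707 days before July 31, 1964:
August 24, 1962 → August 24, 1963: 365 days.
August 1963: 31 − 24 = 7 days remain.
Then 10 full months totalling 304 days.
July 1–31, 1964: 31 days.
Residual: 342 days.
Total: 707 days.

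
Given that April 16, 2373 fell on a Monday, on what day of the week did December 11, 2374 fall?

April 16, 2373 → April 16, 2374: 365 days.
April 2374: 30 − 16 = 14 days remain.
Then May (31), June (30), July (31), August (31), September (30), October (31), November (30): 31 + 30 + 31 + 31 + 30 + 31 + 30 = 214 days.
December 1–11, 2374: 11 days.
Residual: 239 days.
Total: 604 days.
604 mod 7 = 2, so 2 days after Monday is Wednesday.

Wednesday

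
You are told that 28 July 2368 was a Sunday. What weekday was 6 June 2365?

Sunday

Count forward from the earlier date (June 6, 2365) to the later (July 28, 2368):
Day-of-year of June 6, 2365: 157.
Day-of-year of July 28, 2368: 210.
2365 has 365 days, so 365 − 157 = 208 days remain in 2365.
Full years: 2366: 365; 2367: 365. Sum = 730.
Total: 208 + 730 + 210 = 1148 days.
1148 is a multiple of 7, so 6 June 2365 falls on the same weekday: Sunday.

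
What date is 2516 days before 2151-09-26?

2144-11-05

Count 2516 days before September 26, 2151:
Day-of-year of November 5, 2144: 310.
Day-of-year of September 26, 2151: 269.
2144 has 366 days, so 366 − 310 = 56 days remain in 2144.
Full years: 2145: 365; 2146: 365; 2147: 365; 2148: 366; 2149: 365; 2150: 365. Sum = 2191.
Total: 56 + 2191 + 269 = 2516 days.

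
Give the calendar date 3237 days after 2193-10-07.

2202-08-19

Count 3237 days after October 7, 2193:
From October 7, 2193 to October 7, 2201: 8 years, of which 1 contains a Feb 29 — 7×365 + 1×366 = 2921 days.
(2200 is not a leap year (divisible by 100 but not 400).)
October 2201: 31 − 7 = 24 days remain.
Then 9 full months totalling 273 days.
August 1–19, 2202: 19 days.
Residual: 316 days.
Total: 3237 days.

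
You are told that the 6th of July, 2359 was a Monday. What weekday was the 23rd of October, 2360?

July 6, 2359 → July 6, 2360: 366 days (2360 is a leap year).
July 2360: 31 − 6 = 25 days remain.
Then August (31), September (30): 31 + 30 = 61 days.
October 1–23, 2360: 23 days.
Residual: 109 days.
Total: 475 days.
475 mod 7 = 6, so 6 days after Monday is Sunday.

Sunday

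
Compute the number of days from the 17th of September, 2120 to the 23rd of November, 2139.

Day-of-year of September 17, 2120: 261.
Day-of-year of November 23, 2139: 327.
2120 has 366 days, so 366 − 261 = 105 days remain in 2120.
Full years 2121–2138: 14 common + 4 leap = 14×365 + 4×366 = 6574 days.
Total: 105 + 6574 + 327 = 7006 days.

7006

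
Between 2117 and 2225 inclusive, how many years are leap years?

26

Years divisible by 4: 2120, 2124, …, 2224 — 27 in all.
Of these, 2200 is divisible by 100 but not 400, so not leap.
Leap years: 27 − 1 = 26.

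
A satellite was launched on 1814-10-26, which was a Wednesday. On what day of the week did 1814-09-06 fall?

Count forward from the earlier date (September 6, 1814) to the later (October 26, 1814):
September 1814: 30 − 6 = 24 days remain.
October 1–26, 1814: 26 days.
Total: 24 + 26 = 50 days.
50 mod 7 = 1, so 1 day before Wednesday is Tuesday.

Tuesday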